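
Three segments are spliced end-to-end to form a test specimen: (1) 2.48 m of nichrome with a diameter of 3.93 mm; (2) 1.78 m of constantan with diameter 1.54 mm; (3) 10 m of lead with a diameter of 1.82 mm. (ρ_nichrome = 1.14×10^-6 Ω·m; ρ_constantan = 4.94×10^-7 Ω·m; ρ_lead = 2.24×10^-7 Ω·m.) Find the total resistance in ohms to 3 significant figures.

1.57 Ω

Seg 1: A = π(d/2)² = π(1.9650e-03 m)² = 1.213e-05 m²
R_1 = (1.14×10^-6)(2.48)/(1.213e-05) = 0.2331 Ω
Seg 2: A = π(d/2)² = π(7.7000e-04 m)² = 1.863e-06 m²
R_2 = (4.94×10^-7)(1.78)/(1.863e-06) = 0.4721 Ω
Seg 3: A = π(d/2)² = π(9.1000e-04 m)² = 2.602e-06 m²
R_3 = (2.24×10^-7)(10)/(2.602e-06) = 0.861 Ω
R_total = R_1 + R_2 + R_3 = 1.57 Ω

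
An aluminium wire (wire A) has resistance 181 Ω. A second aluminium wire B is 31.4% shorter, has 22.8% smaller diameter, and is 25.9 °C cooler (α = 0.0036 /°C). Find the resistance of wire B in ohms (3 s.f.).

189 Ω

R ∝ ρL/d² with ρ ∝ (1+αΔT), so R_B/R_A = (1 − 31.4/100) × (1 − 22.8/100)⁻² × (1 − 0.0036×25.9)
= 0.686 × 1.678 × 0.9068 = 1.044
R_B = 1.044 × 181 = 189 Ω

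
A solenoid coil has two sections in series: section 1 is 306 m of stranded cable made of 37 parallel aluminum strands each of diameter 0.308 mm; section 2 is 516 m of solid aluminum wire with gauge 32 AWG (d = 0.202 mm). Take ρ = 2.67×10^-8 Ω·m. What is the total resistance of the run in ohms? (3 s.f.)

433 Ω

Section 1: A_strand = π(1.5400e-04)² = 7.451e-08 m²; R₁ = ρL/(N·A_s) = (2.67×10^-8)(306)/(37×7.451e-08) = 2.964 Ω
Section 2: A = π(0.202/2 mm)² = π(1.0100e-04 m)² = 3.205e-08 m²
R₂ = (2.67×10^-8)(516)/(3.205e-08) = 429.9 Ω
R = R₁ + R₂ = 433 Ω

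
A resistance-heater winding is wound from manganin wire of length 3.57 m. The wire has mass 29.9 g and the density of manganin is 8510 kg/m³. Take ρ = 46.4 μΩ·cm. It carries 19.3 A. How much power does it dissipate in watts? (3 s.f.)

627 W

ρ = 46.4 μΩ·cm = 4.64×10^-7 Ω·m
A = m/(density·L) = 0.0299/(8510×3.57) = 9.8418e-07 m²
R = ρL/A = (4.64×10^-7)(3.57)/(9.8418e-07) = 1.683 Ω
P = I²R = (19.3)² × 1.683 = 627 W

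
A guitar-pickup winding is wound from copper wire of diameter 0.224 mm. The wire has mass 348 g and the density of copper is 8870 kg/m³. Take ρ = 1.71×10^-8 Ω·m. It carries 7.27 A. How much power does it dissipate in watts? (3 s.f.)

A = π(d/2)² = π(1.1200e-04 m)² = 3.9408e-08 m²
L = m/(density·A) = 0.348/(8870×3.9408e-08) = 995.6 m
R = ρL/A = (1.71×10^-8)(995.6)/(3.9408e-08) = 432 Ω
P = I²R = (7.27)² × 432 = 22800 W

22800 W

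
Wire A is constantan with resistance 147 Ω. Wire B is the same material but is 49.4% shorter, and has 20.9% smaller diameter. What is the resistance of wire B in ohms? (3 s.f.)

R ∝ L/d², so R_B/R_A = (1 − 49.4/100) × (1 − 20.9/100)⁻²
= 0.506 × 1.598 = 0.8087
R_B = 0.8087 × 147 = 119 Ω

119 Ω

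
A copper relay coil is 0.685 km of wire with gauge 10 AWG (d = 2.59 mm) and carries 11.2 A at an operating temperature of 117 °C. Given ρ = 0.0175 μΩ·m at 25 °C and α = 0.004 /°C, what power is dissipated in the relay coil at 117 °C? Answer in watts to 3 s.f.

390 W

ρ = 0.0175 μΩ·m = 1.75×10^-8 Ω·m
A = π(2.59/2 mm)² = π(1.2950e-03 m)² = 5.269e-06 m²
R₍25₎ = ρL/A = (1.75×10^-8)(685)/(5.269e-06) = 2.275 Ω
R₍117₎ = R₍25₎(1 + αΔT) = 2.275 × (1 + 0.004×92) = 3.113 Ω
P = I²R = (11.2)² × 3.113 = 390 W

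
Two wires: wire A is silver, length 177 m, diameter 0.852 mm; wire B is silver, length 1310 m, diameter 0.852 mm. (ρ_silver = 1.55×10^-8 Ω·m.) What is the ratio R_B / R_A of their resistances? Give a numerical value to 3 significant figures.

7.40

R ∝ ρL/d², so R_B/R_A = (L_B/L_A)
= (1310/177) = 7.40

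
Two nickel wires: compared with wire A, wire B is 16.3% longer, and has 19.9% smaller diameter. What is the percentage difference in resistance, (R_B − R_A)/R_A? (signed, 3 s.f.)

81.3%

R ∝ L/d², so R_B/R_A = (1 + 16.3/100) × (1 − 19.9/100)⁻²
= 1.163 × 1.559 = 1.813
(R_B − R_A)/R_A = 1.813 − 1 = 81.3%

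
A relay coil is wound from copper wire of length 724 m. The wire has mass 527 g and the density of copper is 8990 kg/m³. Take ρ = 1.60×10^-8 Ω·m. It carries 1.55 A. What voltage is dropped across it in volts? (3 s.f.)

A = m/(density·L) = 0.527/(8990×724) = 8.0968e-08 m²
R = ρL/A = (1.60×10^-8)(724)/(8.0968e-08) = 143.1 Ω
V = IR = 1.55 × 143.1 = 222 V

222 V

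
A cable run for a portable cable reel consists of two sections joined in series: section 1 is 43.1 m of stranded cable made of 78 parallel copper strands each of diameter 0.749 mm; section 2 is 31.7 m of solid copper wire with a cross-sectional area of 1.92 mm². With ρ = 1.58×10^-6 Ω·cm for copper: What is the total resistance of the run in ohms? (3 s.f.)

ρ = 1.58×10^-6 Ω·cm = 1.58×10^-8 Ω·m
Section 1: A_strand = π(3.7450e-04)² = 4.406e-07 m²; R₁ = ρL/(N·A_s) = (1.58×10^-8)(43.1)/(78×4.406e-07) = 0.01981 Ω
Section 2: A = 1.92 mm² = 1.920e-06 m²
R₂ = (1.58×10^-8)(31.7)/(1.920e-06) = 0.2609 Ω
R = R₁ + R₂ = 0.281 Ω

0.281 Ω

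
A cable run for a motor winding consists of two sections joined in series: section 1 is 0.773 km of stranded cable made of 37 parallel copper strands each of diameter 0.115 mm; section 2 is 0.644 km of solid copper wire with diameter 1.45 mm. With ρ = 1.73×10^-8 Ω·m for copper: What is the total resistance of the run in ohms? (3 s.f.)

41.5 Ω

Section 1: A_strand = π(5.7500e-05)² = 1.039e-08 m²; R₁ = ρL/(N·A_s) = (1.73×10^-8)(773)/(37×1.039e-08) = 34.8 Ω
Section 2: A = π(d/2)² = π(7.2500e-04 m)² = 1.651e-06 m²
R₂ = (1.73×10^-8)(644)/(1.651e-06) = 6.747 Ω
R = R₁ + R₂ = 41.5 Ω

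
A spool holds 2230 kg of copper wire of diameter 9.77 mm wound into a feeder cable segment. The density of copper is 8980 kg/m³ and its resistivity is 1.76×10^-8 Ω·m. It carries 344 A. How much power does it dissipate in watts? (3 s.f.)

92000 W

A = π(d/2)² = π(4.8850e-03 m)² = 7.4969e-05 m²
L = m/(density·A) = 2230/(8980×7.4969e-05) = 3312 m
R = ρL/A = (1.76×10^-8)(3312)/(7.4969e-05) = 0.7776 Ω
P = I²R = (344)² × 0.7776 = 92000 W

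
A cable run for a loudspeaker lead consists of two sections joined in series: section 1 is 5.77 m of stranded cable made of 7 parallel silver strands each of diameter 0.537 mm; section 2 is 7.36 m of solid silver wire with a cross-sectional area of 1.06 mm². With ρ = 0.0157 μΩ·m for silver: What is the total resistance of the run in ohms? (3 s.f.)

0.166 Ω

ρ = 0.0157 μΩ·m = 1.57×10^-8 Ω·m
Section 1: A_strand = π(2.6850e-04)² = 2.265e-07 m²; R₁ = ρL/(N·A_s) = (1.57×10^-8)(5.77)/(7×2.265e-07) = 0.05714 Ω
Section 2: A = 1.06 mm² = 1.060e-06 m²
R₂ = (1.57×10^-8)(7.36)/(1.060e-06) = 0.109 Ω
R = R₁ + R₂ = 0.166 Ω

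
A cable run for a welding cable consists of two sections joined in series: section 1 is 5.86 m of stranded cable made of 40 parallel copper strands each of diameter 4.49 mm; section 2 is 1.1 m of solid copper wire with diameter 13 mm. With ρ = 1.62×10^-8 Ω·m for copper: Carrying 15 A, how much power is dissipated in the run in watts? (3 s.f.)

Section 1: A_strand = π(2.2450e-03)² = 1.583e-05 m²; R₁ = ρL/(N·A_s) = (1.62×10^-8)(5.86)/(40×1.583e-05) = 1.499×10^-4 Ω
Section 2: A = π(d/2)² = π(6.5000e-03 m)² = 1.327e-04 m²
R₂ = (1.62×10^-8)(1.1)/(1.327e-04) = 1.343×10^-4 Ω
R = R₁ + R₂ = 2.841×10^-4 Ω
P = I²R = (15)² × 2.841×10^-4 = 0.0639 W

0.0639 W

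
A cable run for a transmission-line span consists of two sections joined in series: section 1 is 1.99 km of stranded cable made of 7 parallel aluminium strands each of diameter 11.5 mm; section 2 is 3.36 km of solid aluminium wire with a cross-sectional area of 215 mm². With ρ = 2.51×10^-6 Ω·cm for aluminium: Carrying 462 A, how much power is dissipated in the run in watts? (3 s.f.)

98400 W

ρ = 2.51×10^-6 Ω·cm = 2.51×10^-8 Ω·m
Section 1: A_strand = π(5.7500e-03)² = 1.039e-04 m²; R₁ = ρL/(N·A_s) = (2.51×10^-8)(1990)/(7×1.039e-04) = 0.0687 Ω
Section 2: A = 215 mm² = 2.150e-04 m²
R₂ = (2.51×10^-8)(3360)/(2.150e-04) = 0.3923 Ω
R = R₁ + R₂ = 0.461 Ω
P = I²R = (462)² × 0.461 = 98400 W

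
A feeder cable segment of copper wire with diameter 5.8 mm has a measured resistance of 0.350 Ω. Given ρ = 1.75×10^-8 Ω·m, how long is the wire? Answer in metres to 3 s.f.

A = π(d/2)² = π(2.9000e-03 m)² = 2.642e-05 m²
L = RA/ρ = (0.35)(2.642e-05)/(1.75×10^-8) = 528 m

528 m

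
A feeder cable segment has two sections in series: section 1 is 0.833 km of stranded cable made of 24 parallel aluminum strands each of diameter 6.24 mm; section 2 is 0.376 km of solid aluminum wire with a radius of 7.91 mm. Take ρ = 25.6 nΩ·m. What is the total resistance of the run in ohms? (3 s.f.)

0.0780 Ω

ρ = 25.6 nΩ·m = 2.56×10^-8 Ω·m
Section 1: A_strand = π(3.1200e-03)² = 3.058e-05 m²; R₁ = ρL/(N·A_s) = (2.56×10^-8)(833)/(24×3.058e-05) = 0.02905 Ω
Section 2: A = πr² = π(7.9100e-03 m)² = 1.966e-04 m²
R₂ = (2.56×10^-8)(376)/(1.966e-04) = 0.04897 Ω
R = R₁ + R₂ = 0.0780 Ω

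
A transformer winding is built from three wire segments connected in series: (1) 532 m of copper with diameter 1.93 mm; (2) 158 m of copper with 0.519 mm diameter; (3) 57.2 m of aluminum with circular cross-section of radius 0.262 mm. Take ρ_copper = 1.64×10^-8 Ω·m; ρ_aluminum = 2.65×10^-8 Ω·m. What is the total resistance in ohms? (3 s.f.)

22.3 Ω

Seg 1: A = π(d/2)² = π(9.6500e-04 m)² = 2.926e-06 m²
R_1 = (1.64×10^-8)(532)/(2.926e-06) = 2.982 Ω
Seg 2: A = π(d/2)² = π(2.5950e-04 m)² = 2.116e-07 m²
R_2 = (1.64×10^-8)(158)/(2.116e-07) = 12.25 Ω
Seg 3: A = πr² = π(2.6200e-04 m)² = 2.157e-07 m²
R_3 = (2.65×10^-8)(57.2)/(2.157e-07) = 7.029 Ω
R_total = R_1 + R_2 + R_3 = 22.3 Ω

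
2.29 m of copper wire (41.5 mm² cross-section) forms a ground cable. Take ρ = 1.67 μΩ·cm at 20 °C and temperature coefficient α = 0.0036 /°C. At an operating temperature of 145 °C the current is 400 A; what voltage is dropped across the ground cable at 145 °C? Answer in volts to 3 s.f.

ρ = 1.67 μΩ·cm = 1.67×10^-8 Ω·m
A = 41.5 mm² = 4.150e-05 m²
R₍20₎ = ρL/A = (1.67×10^-8)(2.29)/(4.150e-05) = 9.215×10^-4 Ω
R₍145₎ = R₍20₎(1 + αΔT) = 9.215×10^-4 × (1 + 0.0036×125) = 0.001336 Ω
V = IR = 400 × 0.001336 = 0.534 V

0.534 V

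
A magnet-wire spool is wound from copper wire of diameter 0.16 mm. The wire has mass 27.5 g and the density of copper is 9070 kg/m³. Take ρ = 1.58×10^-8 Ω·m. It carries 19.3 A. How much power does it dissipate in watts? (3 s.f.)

44100 W

A = π(d/2)² = π(8.0000e-05 m)² = 2.0106e-08 m²
L = m/(density·A) = 0.0275/(9070×2.0106e-08) = 150.8 m
R = ρL/A = (1.58×10^-8)(150.8)/(2.0106e-08) = 118.5 Ω
P = I²R = (19.3)² × 118.5 = 44100 W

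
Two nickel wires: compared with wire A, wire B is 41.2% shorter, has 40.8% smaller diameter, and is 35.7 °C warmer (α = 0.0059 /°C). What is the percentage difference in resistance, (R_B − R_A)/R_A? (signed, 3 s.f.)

R ∝ ρL/d² with ρ ∝ (1+αΔT), so R_B/R_A = (1 − 41.2/100) × (1 − 40.8/100)⁻² × (1 + 0.0059×35.7)
= 0.588 × 2.853 × 1.211 = 2.031
(R_B − R_A)/R_A = 2.031 − 1 = 103%

103%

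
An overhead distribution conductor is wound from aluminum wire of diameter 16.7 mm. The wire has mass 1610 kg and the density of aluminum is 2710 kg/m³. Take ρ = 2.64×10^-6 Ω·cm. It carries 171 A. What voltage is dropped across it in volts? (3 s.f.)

55.9 V

ρ = 2.64×10^-6 Ω·cm = 2.64×10^-8 Ω·m
A = π(d/2)² = π(8.3500e-03 m)² = 2.1904e-04 m²
L = m/(density·A) = 1610/(2710×2.1904e-04) = 2712 m
R = ρL/A = (2.64×10^-8)(2712)/(2.1904e-04) = 0.3269 Ω
V = IR = 171 × 0.3269 = 55.9 V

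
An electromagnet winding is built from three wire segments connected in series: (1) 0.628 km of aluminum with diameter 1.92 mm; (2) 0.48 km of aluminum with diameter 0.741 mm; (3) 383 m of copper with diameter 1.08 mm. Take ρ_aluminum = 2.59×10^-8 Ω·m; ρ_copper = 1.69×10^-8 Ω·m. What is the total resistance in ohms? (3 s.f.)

Seg 1: A = π(d/2)² = π(9.6000e-04 m)² = 2.895e-06 m²
R_1 = (2.59×10^-8)(628)/(2.895e-06) = 5.618 Ω
Seg 2: A = π(d/2)² = π(3.7050e-04 m)² = 4.312e-07 m²
R_2 = (2.59×10^-8)(480)/(4.312e-07) = 28.83 Ω
Seg 3: A = π(d/2)² = π(5.4000e-04 m)² = 9.161e-07 m²
R_3 = (1.69×10^-8)(383)/(9.161e-07) = 7.066 Ω
R_total = R_1 + R_2 + R_3 = 41.5 Ω

41.5 Ω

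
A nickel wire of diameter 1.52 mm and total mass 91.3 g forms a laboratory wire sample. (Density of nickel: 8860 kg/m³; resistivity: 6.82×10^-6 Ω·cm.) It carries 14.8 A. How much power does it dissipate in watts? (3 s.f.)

46.8 W

ρ = 6.82×10^-6 Ω·cm = 6.82×10^-8 Ω·m
A = π(d/2)² = π(7.6000e-04 m)² = 1.8146e-06 m²
L = m/(density·A) = 0.0913/(8860×1.8146e-06) = 5.679 m
R = ρL/A = (6.82×10^-8)(5.679)/(1.8146e-06) = 0.2134 Ω
P = I²R = (14.8)² × 0.2134 = 46.8 W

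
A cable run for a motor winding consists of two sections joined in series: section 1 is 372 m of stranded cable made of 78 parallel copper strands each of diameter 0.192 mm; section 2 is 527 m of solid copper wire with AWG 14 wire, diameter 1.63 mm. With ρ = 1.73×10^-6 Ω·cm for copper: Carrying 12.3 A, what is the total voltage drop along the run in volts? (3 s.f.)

ρ = 1.73×10^-6 Ω·cm = 1.73×10^-8 Ω·m
Section 1: A_strand = π(9.6000e-05)² = 2.895e-08 m²; R₁ = ρL/(N·A_s) = (1.73×10^-8)(372)/(78×2.895e-08) = 2.85 Ω
Section 2: A = π(1.63/2 mm)² = π(8.1500e-04 m)² = 2.087e-06 m²
R₂ = (1.73×10^-8)(527)/(2.087e-06) = 4.369 Ω
R = R₁ + R₂ = 7.219 Ω
V = IR = 12.3 × 7.219 = 88.8 V

88.8 V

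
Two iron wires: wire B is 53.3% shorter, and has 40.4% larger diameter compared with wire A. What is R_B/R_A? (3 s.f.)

R ∝ L/d², so R_B/R_A = (1 − 53.3/100) × (1 + 40.4/100)⁻²
= 0.467 × 0.5073 = 0.237

0.237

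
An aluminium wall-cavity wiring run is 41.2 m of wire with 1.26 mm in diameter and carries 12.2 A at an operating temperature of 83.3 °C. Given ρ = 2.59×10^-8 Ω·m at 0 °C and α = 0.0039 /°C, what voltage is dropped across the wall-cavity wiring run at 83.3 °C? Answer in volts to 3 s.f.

A = π(d/2)² = π(6.3000e-04 m)² = 1.247e-06 m²
R₍0₎ = ρL/A = (2.59×10^-8)(41.2)/(1.247e-06) = 0.8558 Ω
R₍83.3₎ = R₍0₎(1 + αΔT) = 0.8558 × (1 + 0.0039×83.3) = 1.134 Ω
V = IR = 12.2 × 1.134 = 13.8 V

13.8 V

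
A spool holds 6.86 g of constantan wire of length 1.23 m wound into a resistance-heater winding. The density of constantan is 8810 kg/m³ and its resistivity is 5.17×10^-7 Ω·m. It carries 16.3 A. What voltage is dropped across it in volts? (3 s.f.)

A = m/(density·L) = 0.00686/(8810×1.23) = 6.3306e-07 m²
R = ρL/A = (5.17×10^-7)(1.23)/(6.3306e-07) = 1.005 Ω
V = IR = 16.3 × 1.005 = 16.4 V

16.4 V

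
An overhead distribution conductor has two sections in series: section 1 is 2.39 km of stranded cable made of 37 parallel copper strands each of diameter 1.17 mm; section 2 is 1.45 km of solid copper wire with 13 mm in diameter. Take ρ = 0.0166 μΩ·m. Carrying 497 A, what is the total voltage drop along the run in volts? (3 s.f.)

586 V

ρ = 0.0166 μΩ·m = 1.66×10^-8 Ω·m
Section 1: A_strand = π(5.8500e-04)² = 1.075e-06 m²; R₁ = ρL/(N·A_s) = (1.66×10^-8)(2390)/(37×1.075e-06) = 0.9973 Ω
Section 2: A = π(d/2)² = π(6.5000e-03 m)² = 1.327e-04 m²
R₂ = (1.66×10^-8)(1450)/(1.327e-04) = 0.1813 Ω
R = R₁ + R₂ = 1.179 Ω
V = IR = 497 × 1.179 = 586 V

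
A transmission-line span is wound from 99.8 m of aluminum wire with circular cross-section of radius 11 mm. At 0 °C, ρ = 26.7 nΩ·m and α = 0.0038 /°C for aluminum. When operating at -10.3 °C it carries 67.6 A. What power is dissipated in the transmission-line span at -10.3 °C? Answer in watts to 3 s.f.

ρ = 26.7 nΩ·m = 2.67×10^-8 Ω·m
A = πr² = π(1.1000e-02 m)² = 3.801e-04 m²
R₍0₎ = ρL/A = (2.67×10^-8)(99.8)/(3.801e-04) = 0.00701 Ω
R₍-10.3₎ = R₍0₎(1 + αΔT) = 0.00701 × (1 + 0.0038×-10.3) = 0.006735 Ω
P = I²R = (67.6)² × 0.006735 = 30.8 W

30.8 W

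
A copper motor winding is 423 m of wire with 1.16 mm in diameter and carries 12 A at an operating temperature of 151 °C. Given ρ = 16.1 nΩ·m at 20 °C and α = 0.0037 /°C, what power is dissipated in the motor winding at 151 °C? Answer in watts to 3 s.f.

ρ = 16.1 nΩ·m = 1.61×10^-8 Ω·m
A = π(d/2)² = π(5.8000e-04 m)² = 1.057e-06 m²
R₍20₎ = ρL/A = (1.61×10^-8)(423)/(1.057e-06) = 6.444 Ω
R₍151₎ = R₍20₎(1 + αΔT) = 6.444 × (1 + 0.0037×131) = 9.568 Ω
P = I²R = (12)² × 9.568 = 1380 W

1380 W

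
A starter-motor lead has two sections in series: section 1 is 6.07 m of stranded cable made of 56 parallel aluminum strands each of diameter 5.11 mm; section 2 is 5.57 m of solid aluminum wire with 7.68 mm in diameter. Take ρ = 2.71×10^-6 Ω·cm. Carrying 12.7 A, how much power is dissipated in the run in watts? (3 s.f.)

ρ = 2.71×10^-6 Ω·cm = 2.71×10^-8 Ω·m
Section 1: A_strand = π(2.5550e-03)² = 2.051e-05 m²; R₁ = ρL/(N·A_s) = (2.71×10^-8)(6.07)/(56×2.051e-05) = 1.432×10^-4 Ω
Section 2: A = π(d/2)² = π(3.8400e-03 m)² = 4.632e-05 m²
R₂ = (2.71×10^-8)(5.57)/(4.632e-05) = 0.003258 Ω
R = R₁ + R₂ = 0.003402 Ω
P = I²R = (12.7)² × 0.003402 = 0.549 W

0.549 W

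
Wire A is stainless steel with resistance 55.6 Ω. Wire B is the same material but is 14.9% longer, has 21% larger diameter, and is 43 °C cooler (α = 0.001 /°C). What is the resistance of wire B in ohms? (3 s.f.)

R ∝ ρL/d² with ρ ∝ (1+αΔT), so R_B/R_A = (1 + 14.9/100) × (1 + 21/100)⁻² × (1 − 0.001×43)
= 1.149 × 0.683 × 0.957 = 0.751
R_B = 0.751 × 55.6 = 41.8 Ω

41.8 Ω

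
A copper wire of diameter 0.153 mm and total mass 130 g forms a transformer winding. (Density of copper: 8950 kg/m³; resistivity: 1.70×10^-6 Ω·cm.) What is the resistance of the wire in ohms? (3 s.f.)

ρ = 1.70×10^-6 Ω·cm = 1.70×10^-8 Ω·m
A = π(d/2)² = π(7.6500e-05 m)² = 1.8385e-08 m²
L = m/(density·A) = 0.13/(8950×1.8385e-08) = 790 m
R = ρL/A = (1.70×10^-8)(790)/(1.8385e-08) = 731 Ω

731 Ω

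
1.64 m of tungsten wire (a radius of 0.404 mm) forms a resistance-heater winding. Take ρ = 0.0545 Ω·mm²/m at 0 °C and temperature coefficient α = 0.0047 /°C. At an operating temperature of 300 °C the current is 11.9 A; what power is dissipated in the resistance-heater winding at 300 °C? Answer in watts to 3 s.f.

ρ = 0.0545 Ω·mm²/m = 5.45×10^-8 Ω·m
A = πr² = π(4.0400e-04 m)² = 5.128e-07 m²
R₍0₎ = ρL/A = (5.45×10^-8)(1.64)/(5.128e-07) = 0.1743 Ω
R₍300₎ = R₍0₎(1 + αΔT) = 0.1743 × (1 + 0.0047×300) = 0.4201 Ω
P = I²R = (11.9)² × 0.4201 = 59.5 W

59.5 W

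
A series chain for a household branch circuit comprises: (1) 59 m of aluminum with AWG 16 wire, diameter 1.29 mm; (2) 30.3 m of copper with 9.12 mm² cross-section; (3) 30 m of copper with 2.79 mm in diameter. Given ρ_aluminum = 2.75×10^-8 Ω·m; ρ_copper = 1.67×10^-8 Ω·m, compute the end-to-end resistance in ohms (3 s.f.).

1.38 Ω

Seg 1: A = π(1.29/2 mm)² = π(6.4500e-04 m)² = 1.307e-06 m²
R_1 = (2.75×10^-8)(59)/(1.307e-06) = 1.241 Ω
Seg 2: A = 9.12 mm² = 9.120e-06 m²
R_2 = (1.67×10^-8)(30.3)/(9.120e-06) = 0.05548 Ω
Seg 3: A = π(d/2)² = π(1.3950e-03 m)² = 6.114e-06 m²
R_3 = (1.67×10^-8)(30)/(6.114e-06) = 0.08195 Ω
R_total = R_1 + R_2 + R_3 = 1.38 Ω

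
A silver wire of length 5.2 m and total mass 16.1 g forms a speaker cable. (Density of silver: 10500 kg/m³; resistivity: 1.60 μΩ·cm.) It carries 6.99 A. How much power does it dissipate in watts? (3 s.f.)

13.8 W

ρ = 1.60 μΩ·cm = 1.60×10^-8 Ω·m
A = m/(density·L) = 0.0161/(10500×5.2) = 2.9487e-07 m²
R = ρL/A = (1.60×10^-8)(5.2)/(2.9487e-07) = 0.2822 Ω
P = I²R = (6.99)² × 0.2822 = 13.8 W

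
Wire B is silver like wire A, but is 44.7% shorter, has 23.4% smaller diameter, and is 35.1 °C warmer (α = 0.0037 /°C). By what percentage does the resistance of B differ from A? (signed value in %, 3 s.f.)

R ∝ ρL/d² with ρ ∝ (1+αΔT), so R_B/R_A = (1 − 44.7/100) × (1 − 23.4/100)⁻² × (1 + 0.0037×35.1)
= 0.553 × 1.704 × 1.13 = 1.065
(R_B − R_A)/R_A = 1.065 − 1 = 6.49%

6.49%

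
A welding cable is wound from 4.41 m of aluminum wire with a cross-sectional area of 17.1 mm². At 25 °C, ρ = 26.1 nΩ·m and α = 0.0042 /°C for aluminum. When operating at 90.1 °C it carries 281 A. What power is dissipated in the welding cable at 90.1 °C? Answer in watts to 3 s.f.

ρ = 26.1 nΩ·m = 2.61×10^-8 Ω·m
A = 17.1 mm² = 1.710e-05 m²
R₍25₎ = ρL/A = (2.61×10^-8)(4.41)/(1.710e-05) = 0.006731 Ω
R₍90.1₎ = R₍25₎(1 + αΔT) = 0.006731 × (1 + 0.0042×65.1) = 0.008571 Ω
P = I²R = (281)² × 0.008571 = 677 W

677 W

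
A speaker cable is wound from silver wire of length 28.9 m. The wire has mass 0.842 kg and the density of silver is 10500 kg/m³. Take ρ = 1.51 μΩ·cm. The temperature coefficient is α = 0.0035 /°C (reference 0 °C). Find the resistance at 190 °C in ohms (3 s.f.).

0.262 Ω

ρ = 1.51 μΩ·cm = 1.51×10^-8 Ω·m
A = m/(density·L) = 0.842/(10500×28.9) = 2.7748e-06 m²
R = ρL/A = (1.51×10^-8)(28.9)/(2.7748e-06) = 0.1573 Ω
R(190 °C) = 0.1573 × (1 + 0.0035×190) = 0.262 Ω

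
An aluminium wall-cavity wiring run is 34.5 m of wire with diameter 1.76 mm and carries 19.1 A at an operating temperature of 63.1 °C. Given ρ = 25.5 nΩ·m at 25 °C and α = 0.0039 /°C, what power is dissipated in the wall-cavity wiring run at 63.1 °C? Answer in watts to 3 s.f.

152 W

ρ = 25.5 nΩ·m = 2.55×10^-8 Ω·m
A = π(d/2)² = π(8.8000e-04 m)² = 2.433e-06 m²
R₍25₎ = ρL/A = (2.55×10^-8)(34.5)/(2.433e-06) = 0.3616 Ω
R₍63.1₎ = R₍25₎(1 + αΔT) = 0.3616 × (1 + 0.0039×38.1) = 0.4153 Ω
P = I²R = (19.1)² × 0.4153 = 152 W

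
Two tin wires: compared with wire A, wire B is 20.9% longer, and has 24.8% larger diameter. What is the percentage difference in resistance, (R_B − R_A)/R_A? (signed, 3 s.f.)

-22.4%

R ∝ L/d², so R_B/R_A = (1 + 20.9/100) × (1 + 24.8/100)⁻²
= 1.209 × 0.6421 = 0.7762
(R_B − R_A)/R_A = 0.7762 − 1 = -22.4%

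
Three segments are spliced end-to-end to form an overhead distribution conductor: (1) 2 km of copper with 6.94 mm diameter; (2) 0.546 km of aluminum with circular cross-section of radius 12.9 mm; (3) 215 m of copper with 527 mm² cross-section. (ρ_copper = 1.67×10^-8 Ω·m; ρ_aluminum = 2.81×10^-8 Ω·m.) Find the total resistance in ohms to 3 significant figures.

Seg 1: A = π(d/2)² = π(3.4700e-03 m)² = 3.783e-05 m²
R_1 = (1.67×10^-8)(2000)/(3.783e-05) = 0.883 Ω
Seg 2: A = πr² = π(1.2900e-02 m)² = 5.228e-04 m²
R_2 = (2.81×10^-8)(546)/(5.228e-04) = 0.02935 Ω
Seg 3: A = 527 mm² = 5.270e-04 m²
R_3 = (1.67×10^-8)(215)/(5.270e-04) = 0.006813 Ω
R_total = R_1 + R_2 + R_3 = 0.919 Ω

0.919 Ω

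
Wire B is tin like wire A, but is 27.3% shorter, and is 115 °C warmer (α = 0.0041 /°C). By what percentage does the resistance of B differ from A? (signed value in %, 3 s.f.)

6.98%

R ∝ ρL/d² with ρ ∝ (1+αΔT), so R_B/R_A = (1 − 27.3/100) × (1 + 0.0041×115)
= 0.727 × 1.472 = 1.07
(R_B − R_A)/R_A = 1.07 − 1 = 6.98%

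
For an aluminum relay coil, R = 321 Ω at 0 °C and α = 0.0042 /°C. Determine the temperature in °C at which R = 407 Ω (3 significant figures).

63.8 °C

R = R₀(1 + α(T − T₀)) ⇒ T = T₀ + (R/R₀ − 1)/α
T = 0 + (407/321 − 1)/0.0042 = 0 + (0.2679)/0.0042 = 63.8 °C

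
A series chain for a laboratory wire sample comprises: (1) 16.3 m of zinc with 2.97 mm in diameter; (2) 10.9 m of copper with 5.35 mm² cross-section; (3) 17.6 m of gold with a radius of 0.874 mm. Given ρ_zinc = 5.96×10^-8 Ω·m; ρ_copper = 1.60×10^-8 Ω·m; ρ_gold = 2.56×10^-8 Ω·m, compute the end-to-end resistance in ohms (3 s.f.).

0.361 Ω

Seg 1: A = π(d/2)² = π(1.4850e-03 m)² = 6.928e-06 m²
R_1 = (5.96×10^-8)(16.3)/(6.928e-06) = 0.1402 Ω
Seg 2: A = 5.35 mm² = 5.350e-06 m²
R_2 = (1.60×10^-8)(10.9)/(5.350e-06) = 0.0326 Ω
Seg 3: A = πr² = π(8.7400e-04 m)² = 2.400e-06 m²
R_3 = (2.56×10^-8)(17.6)/(2.400e-06) = 0.1877 Ω
R_total = R_1 + R_2 + R_3 = 0.361 Ω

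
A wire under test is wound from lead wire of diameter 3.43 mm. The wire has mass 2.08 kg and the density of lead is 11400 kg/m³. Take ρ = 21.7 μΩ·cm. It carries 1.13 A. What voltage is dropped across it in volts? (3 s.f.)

ρ = 21.7 μΩ·cm = 2.17×10^-7 Ω·m
A = π(d/2)² = π(1.7150e-03 m)² = 9.2401e-06 m²
L = m/(density·A) = 2.08/(11400×9.2401e-06) = 19.75 m
R = ρL/A = (2.17×10^-7)(19.75)/(9.2401e-06) = 0.4637 Ω
V = IR = 1.13 × 0.4637 = 0.524 V

0.524 V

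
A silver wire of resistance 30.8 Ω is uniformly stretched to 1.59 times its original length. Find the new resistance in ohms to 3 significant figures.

77.9 Ω

Volume constant ⇒ A' = A/k with k = 1.59. R' = ρ(kL)/(A/k) = k²R.
R' = 2.528 × 30.8 = 77.9 Ω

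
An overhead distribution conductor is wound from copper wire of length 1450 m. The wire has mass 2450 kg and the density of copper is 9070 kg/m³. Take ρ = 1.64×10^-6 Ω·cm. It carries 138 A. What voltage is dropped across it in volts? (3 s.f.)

17.6 V

ρ = 1.64×10^-6 Ω·cm = 1.64×10^-8 Ω·m
A = m/(density·L) = 2450/(9070×1450) = 1.8629e-04 m²
R = ρL/A = (1.64×10^-8)(1450)/(1.8629e-04) = 0.1277 Ω
V = IR = 138 × 0.1277 = 17.6 V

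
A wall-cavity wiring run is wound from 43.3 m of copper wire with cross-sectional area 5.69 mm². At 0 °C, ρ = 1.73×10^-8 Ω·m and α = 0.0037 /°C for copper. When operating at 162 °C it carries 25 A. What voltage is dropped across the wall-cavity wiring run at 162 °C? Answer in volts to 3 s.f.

5.26 V

A = 5.69 mm² = 5.690e-06 m²
R₍0₎ = ρL/A = (1.73×10^-8)(43.3)/(5.690e-06) = 0.1317 Ω
R₍162₎ = R₍0₎(1 + αΔT) = 0.1317 × (1 + 0.0037×162) = 0.2106 Ω
V = IR = 25 × 0.2106 = 5.26 V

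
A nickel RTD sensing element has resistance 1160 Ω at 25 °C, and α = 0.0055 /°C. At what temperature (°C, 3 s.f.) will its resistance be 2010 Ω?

158 °C

R = R₀(1 + α(T − T₀)) ⇒ T = T₀ + (R/R₀ − 1)/α
T = 25 + (2010/1160 − 1)/0.0055 = 25 + (0.7328)/0.0055 = 158 °C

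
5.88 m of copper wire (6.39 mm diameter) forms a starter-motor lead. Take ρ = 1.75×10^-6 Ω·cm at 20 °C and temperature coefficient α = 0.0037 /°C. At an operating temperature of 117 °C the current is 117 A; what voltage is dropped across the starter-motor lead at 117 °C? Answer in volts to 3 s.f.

ρ = 1.75×10^-6 Ω·cm = 1.75×10^-8 Ω·m
A = π(d/2)² = π(3.1950e-03 m)² = 3.207e-05 m²
R₍20₎ = ρL/A = (1.75×10^-8)(5.88)/(3.207e-05) = 0.003209 Ω
R₍117₎ = R₍20₎(1 + αΔT) = 0.003209 × (1 + 0.0037×97) = 0.00436 Ω
V = IR = 117 × 0.00436 = 0.510 V

0.510 V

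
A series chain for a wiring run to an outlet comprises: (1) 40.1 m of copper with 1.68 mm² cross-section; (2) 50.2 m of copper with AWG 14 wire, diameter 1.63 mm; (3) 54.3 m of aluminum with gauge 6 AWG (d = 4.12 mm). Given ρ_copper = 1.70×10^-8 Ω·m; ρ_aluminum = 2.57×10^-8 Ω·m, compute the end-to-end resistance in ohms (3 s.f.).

0.919 Ω

Seg 1: A = 1.68 mm² = 1.680e-06 m²
R_1 = (1.70×10^-8)(40.1)/(1.680e-06) = 0.4058 Ω
Seg 2: A = π(1.63/2 mm)² = π(8.1500e-04 m)² = 2.087e-06 m²
R_2 = (1.70×10^-8)(50.2)/(2.087e-06) = 0.409 Ω
Seg 3: A = π(4.12/2 mm)² = π(2.0600e-03 m)² = 1.333e-05 m²
R_3 = (2.57×10^-8)(54.3)/(1.333e-05) = 0.1047 Ω
R_total = R_1 + R_2 + R_3 = 0.919 Ω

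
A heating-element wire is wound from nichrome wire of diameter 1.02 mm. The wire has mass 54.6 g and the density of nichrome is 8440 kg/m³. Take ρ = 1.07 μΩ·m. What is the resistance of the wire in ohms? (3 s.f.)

ρ = 1.07 μΩ·m = 1.07×10^-6 Ω·m
A = π(d/2)² = π(5.1000e-04 m)² = 8.1713e-07 m²
L = m/(density·A) = 0.0546/(8440×8.1713e-07) = 7.917 m
R = ρL/A = (1.07×10^-6)(7.917)/(8.1713e-07) = 10.4 Ω

10.4 Ω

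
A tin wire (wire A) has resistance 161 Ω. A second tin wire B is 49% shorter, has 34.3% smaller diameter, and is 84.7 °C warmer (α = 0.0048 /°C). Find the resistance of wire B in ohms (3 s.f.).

268 Ω

R ∝ ρL/d² with ρ ∝ (1+αΔT), so R_B/R_A = (1 − 49/100) × (1 − 34.3/100)⁻² × (1 + 0.0048×84.7)
= 0.51 × 2.317 × 1.407 = 1.662
R_B = 1.662 × 161 = 268 Ω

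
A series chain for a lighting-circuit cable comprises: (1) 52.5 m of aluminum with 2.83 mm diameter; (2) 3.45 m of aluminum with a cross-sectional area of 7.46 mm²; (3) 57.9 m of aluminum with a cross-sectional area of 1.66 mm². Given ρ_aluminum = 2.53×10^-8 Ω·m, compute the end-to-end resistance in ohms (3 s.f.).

Seg 1: A = π(d/2)² = π(1.4150e-03 m)² = 6.290e-06 m²
R_1 = (2.53×10^-8)(52.5)/(6.290e-06) = 0.2112 Ω
Seg 2: A = 7.46 mm² = 7.460e-06 m²
R_2 = (2.53×10^-8)(3.45)/(7.460e-06) = 0.0117 Ω
Seg 3: A = 1.66 mm² = 1.660e-06 m²
R_3 = (2.53×10^-8)(57.9)/(1.660e-06) = 0.8825 Ω
R_total = R_1 + R_2 + R_3 = 1.11 Ω

1.11 Ω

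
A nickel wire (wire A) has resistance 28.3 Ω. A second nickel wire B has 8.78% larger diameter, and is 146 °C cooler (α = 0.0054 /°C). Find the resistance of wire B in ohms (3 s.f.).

5.06 Ω

R ∝ ρL/d² with ρ ∝ (1+αΔT), so R_B/R_A = (1 + 8.78/100)⁻² × (1 − 0.0054×146)
= 0.8451 × 0.2116 = 0.1788
R_B = 0.1788 × 28.3 = 5.06 Ω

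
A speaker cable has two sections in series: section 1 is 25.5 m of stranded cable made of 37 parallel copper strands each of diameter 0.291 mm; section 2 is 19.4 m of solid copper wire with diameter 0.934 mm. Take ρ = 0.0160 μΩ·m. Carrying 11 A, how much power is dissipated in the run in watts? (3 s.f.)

ρ = 0.0160 μΩ·m = 1.60×10^-8 Ω·m
Section 1: A_strand = π(1.4550e-04)² = 6.651e-08 m²; R₁ = ρL/(N·A_s) = (1.60×10^-8)(25.5)/(37×6.651e-08) = 0.1658 Ω
Section 2: A = π(d/2)² = π(4.6700e-04 m)² = 6.851e-07 m²
R₂ = (1.60×10^-8)(19.4)/(6.851e-07) = 0.453 Ω
R = R₁ + R₂ = 0.6188 Ω
P = I²R = (11)² × 0.6188 = 74.9 W

74.9 W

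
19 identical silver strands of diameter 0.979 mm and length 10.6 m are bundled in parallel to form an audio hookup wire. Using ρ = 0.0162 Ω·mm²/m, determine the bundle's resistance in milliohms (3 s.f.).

12.0 mΩ

ρ = 0.0162 Ω·mm²/m = 1.62×10^-8 Ω·m
A_strand = π(4.8950e-04 m)² = 7.528e-07 m²
R_strand = ρL/A = (1.62×10^-8)(10.6)/(7.528e-07) = 0.2281 Ω
R_total = R_strand/N = 0.2281/19 = 12.0 mΩ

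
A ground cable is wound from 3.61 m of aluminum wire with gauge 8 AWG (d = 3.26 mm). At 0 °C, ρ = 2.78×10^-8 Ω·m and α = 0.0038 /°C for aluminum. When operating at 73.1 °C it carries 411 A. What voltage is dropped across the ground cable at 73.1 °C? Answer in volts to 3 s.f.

6.31 V

A = π(3.26/2 mm)² = π(1.6300e-03 m)² = 8.347e-06 m²
R₍0₎ = ρL/A = (2.78×10^-8)(3.61)/(8.347e-06) = 0.01202 Ω
R₍73.1₎ = R₍0₎(1 + αΔT) = 0.01202 × (1 + 0.0038×73.1) = 0.01536 Ω
V = IR = 411 × 0.01536 = 6.31 V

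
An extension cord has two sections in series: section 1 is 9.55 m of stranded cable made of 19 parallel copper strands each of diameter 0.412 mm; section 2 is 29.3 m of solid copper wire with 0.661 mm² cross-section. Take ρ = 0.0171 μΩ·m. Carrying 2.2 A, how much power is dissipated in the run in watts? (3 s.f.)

3.98 W

ρ = 0.0171 μΩ·m = 1.71×10^-8 Ω·m
Section 1: A_strand = π(2.0600e-04)² = 1.333e-07 m²; R₁ = ρL/(N·A_s) = (1.71×10^-8)(9.55)/(19×1.333e-07) = 0.06447 Ω
Section 2: A = 0.661 mm² = 6.610e-07 m²
R₂ = (1.71×10^-8)(29.3)/(6.610e-07) = 0.758 Ω
R = R₁ + R₂ = 0.8225 Ω
P = I²R = (2.2)² × 0.8225 = 3.98 W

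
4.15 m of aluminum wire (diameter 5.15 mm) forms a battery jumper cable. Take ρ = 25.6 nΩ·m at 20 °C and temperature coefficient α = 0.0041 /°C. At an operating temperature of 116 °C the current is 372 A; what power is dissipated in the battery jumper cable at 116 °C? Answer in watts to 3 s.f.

984 W

ρ = 25.6 nΩ·m = 2.56×10^-8 Ω·m
A = π(d/2)² = π(2.5750e-03 m)² = 2.083e-05 m²
R₍20₎ = ρL/A = (2.56×10^-8)(4.15)/(2.083e-05) = 0.0051 Ω
R₍116₎ = R₍20₎(1 + αΔT) = 0.0051 × (1 + 0.0041×96) = 0.007108 Ω
P = I²R = (372)² × 0.007108 = 984 W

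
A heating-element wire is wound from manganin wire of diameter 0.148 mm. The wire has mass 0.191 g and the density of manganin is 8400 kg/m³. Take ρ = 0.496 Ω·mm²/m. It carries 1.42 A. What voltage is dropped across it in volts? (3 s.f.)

ρ = 0.496 Ω·mm²/m = 4.96×10^-7 Ω·m
A = π(d/2)² = π(7.4000e-05 m)² = 1.7203e-08 m²
L = m/(density·A) = 1.910×10^-4/(8400×1.7203e-08) = 1.322 m
R = ρL/A = (4.96×10^-7)(1.322)/(1.7203e-08) = 38.11 Ω
V = IR = 1.42 × 38.11 = 54.1 V

54.1 V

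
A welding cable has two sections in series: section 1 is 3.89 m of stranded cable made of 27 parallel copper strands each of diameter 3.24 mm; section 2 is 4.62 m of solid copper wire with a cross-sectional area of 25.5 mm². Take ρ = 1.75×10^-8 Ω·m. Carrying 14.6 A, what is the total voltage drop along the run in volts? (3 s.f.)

Section 1: A_strand = π(1.6200e-03)² = 8.245e-06 m²; R₁ = ρL/(N·A_s) = (1.75×10^-8)(3.89)/(27×8.245e-06) = 3.058×10^-4 Ω
Section 2: A = 25.5 mm² = 2.550e-05 m²
R₂ = (1.75×10^-8)(4.62)/(2.550e-05) = 0.003171 Ω
R = R₁ + R₂ = 0.003476 Ω
V = IR = 14.6 × 0.003476 = 0.0508 V

0.0508 V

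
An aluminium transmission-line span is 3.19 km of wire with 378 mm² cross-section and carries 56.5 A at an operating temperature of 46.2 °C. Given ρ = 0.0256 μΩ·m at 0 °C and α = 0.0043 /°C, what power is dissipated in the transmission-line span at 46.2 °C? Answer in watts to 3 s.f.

ρ = 0.0256 μΩ·m = 2.56×10^-8 Ω·m
A = 378 mm² = 3.780e-04 m²
R₍0₎ = ρL/A = (2.56×10^-8)(3190)/(3.780e-04) = 0.216 Ω
R₍46.2₎ = R₍0₎(1 + αΔT) = 0.216 × (1 + 0.0043×46.2) = 0.259 Ω
P = I²R = (56.5)² × 0.259 = 827 W

827 W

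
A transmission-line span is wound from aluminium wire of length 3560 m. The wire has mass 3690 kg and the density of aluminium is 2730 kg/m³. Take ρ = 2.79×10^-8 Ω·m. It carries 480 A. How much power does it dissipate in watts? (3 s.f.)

60300 W

A = m/(density·L) = 3690/(2730×3560) = 3.7968e-04 m²
R = ρL/A = (2.79×10^-8)(3560)/(3.7968e-04) = 0.2616 Ω
P = I²R = (480)² × 0.2616 = 60300 W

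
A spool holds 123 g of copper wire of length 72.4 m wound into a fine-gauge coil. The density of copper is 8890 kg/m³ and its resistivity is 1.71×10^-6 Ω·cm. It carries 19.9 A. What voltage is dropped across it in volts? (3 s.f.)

129 V

ρ = 1.71×10^-6 Ω·cm = 1.71×10^-8 Ω·m
A = m/(density·L) = 0.123/(8890×72.4) = 1.9110e-07 m²
R = ρL/A = (1.71×10^-8)(72.4)/(1.9110e-07) = 6.478 Ω
V = IR = 19.9 × 6.478 = 129 V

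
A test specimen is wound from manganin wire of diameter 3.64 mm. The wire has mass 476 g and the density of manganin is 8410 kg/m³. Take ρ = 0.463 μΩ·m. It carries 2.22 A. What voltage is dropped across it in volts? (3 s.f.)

0.537 V

ρ = 0.463 μΩ·m = 4.63×10^-7 Ω·m
A = π(d/2)² = π(1.8200e-03 m)² = 1.0406e-05 m²
L = m/(density·A) = 0.476/(8410×1.0406e-05) = 5.439 m
R = ρL/A = (4.63×10^-7)(5.439)/(1.0406e-05) = 0.242 Ω
V = IR = 2.22 × 0.242 = 0.537 V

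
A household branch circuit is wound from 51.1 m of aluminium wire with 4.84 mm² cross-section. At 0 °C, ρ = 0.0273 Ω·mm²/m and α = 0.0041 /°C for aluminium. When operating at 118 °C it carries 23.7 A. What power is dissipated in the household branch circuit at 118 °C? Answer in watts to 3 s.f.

ρ = 0.0273 Ω·mm²/m = 2.73×10^-8 Ω·m
A = 4.84 mm² = 4.840e-06 m²
R₍0₎ = ρL/A = (2.73×10^-8)(51.1)/(4.840e-06) = 0.2882 Ω
R₍118₎ = R₍0₎(1 + αΔT) = 0.2882 × (1 + 0.0041×118) = 0.4277 Ω
P = I²R = (23.7)² × 0.4277 = 240 W

240 W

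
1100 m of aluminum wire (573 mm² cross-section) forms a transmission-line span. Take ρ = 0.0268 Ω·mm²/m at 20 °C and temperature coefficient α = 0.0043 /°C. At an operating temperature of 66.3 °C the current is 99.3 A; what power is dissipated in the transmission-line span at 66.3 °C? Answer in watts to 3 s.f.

608 W

ρ = 0.0268 Ω·mm²/m = 2.68×10^-8 Ω·m
A = 573 mm² = 5.730e-04 m²
R₍20₎ = ρL/A = (2.68×10^-8)(1100)/(5.730e-04) = 0.05145 Ω
R₍66.3₎ = R₍20₎(1 + αΔT) = 0.05145 × (1 + 0.0043×46.3) = 0.06169 Ω
P = I²R = (99.3)² × 0.06169 = 608 W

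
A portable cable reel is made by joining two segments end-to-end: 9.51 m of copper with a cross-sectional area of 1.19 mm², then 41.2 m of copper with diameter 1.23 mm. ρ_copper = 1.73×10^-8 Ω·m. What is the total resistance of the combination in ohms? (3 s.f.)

Segment 1: A = 1.19 mm² = 1.190e-06 m²
R₁ = ρL/A = (1.73×10^-8)(9.51)/(1.190e-06) = 0.1383 Ω
Segment 2: A = π(d/2)² = π(6.1500e-04 m)² = 1.188e-06 m²
R₂ = (1.73×10^-8)(41.2)/(1.188e-06) = 0.5999 Ω
R = R₁ + R₂ = 0.738 Ω

0.738 Ω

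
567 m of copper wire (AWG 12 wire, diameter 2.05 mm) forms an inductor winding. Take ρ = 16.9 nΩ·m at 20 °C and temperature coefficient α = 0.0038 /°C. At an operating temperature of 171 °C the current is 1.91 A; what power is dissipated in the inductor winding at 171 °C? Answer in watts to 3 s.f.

16.7 W

ρ = 16.9 nΩ·m = 1.69×10^-8 Ω·m
A = π(2.05/2 mm)² = π(1.0250e-03 m)² = 3.301e-06 m²
R₍20₎ = ρL/A = (1.69×10^-8)(567)/(3.301e-06) = 2.903 Ω
R₍171₎ = R₍20₎(1 + αΔT) = 2.903 × (1 + 0.0038×151) = 4.569 Ω
P = I²R = (1.91)² × 4.569 = 16.7 W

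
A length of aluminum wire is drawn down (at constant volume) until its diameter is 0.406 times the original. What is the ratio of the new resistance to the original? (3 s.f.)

Volume constant ⇒ L' = L/r² with r = 0.406. R' = ρL'/A' = ρ(L/r²)/(πr²d₀²/4) = R/r⁴.
Factor = 36.8

36.8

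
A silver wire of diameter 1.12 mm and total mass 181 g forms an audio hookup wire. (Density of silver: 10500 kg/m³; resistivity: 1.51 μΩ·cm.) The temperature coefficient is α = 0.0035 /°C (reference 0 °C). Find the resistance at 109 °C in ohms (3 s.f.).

ρ = 1.51 μΩ·cm = 1.51×10^-8 Ω·m
A = π(d/2)² = π(5.6000e-04 m)² = 9.8520e-07 m²
L = m/(density·A) = 0.181/(10500×9.8520e-07) = 17.5 m
R = ρL/A = (1.51×10^-8)(17.5)/(9.8520e-07) = 0.2682 Ω
R(109 °C) = 0.2682 × (1 + 0.0035×109) = 0.370 Ω

0.370 Ω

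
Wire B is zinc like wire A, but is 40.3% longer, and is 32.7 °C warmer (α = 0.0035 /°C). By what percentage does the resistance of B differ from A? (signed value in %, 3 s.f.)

56.4%

R ∝ ρL/d² with ρ ∝ (1+αΔT), so R_B/R_A = (1 + 40.3/100) × (1 + 0.0035×32.7)
= 1.403 × 1.114 = 1.564
(R_B − R_A)/R_A = 1.564 − 1 = 56.4%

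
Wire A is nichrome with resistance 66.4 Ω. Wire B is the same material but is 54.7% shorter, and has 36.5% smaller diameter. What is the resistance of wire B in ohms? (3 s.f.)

R ∝ L/d², so R_B/R_A = (1 − 54.7/100) × (1 − 36.5/100)⁻²
= 0.453 × 2.48 = 1.123
R_B = 1.123 × 66.4 = 74.6 Ω

74.6 Ω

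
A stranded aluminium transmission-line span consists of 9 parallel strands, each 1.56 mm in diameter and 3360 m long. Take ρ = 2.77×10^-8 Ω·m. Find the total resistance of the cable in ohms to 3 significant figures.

A_strand = π(7.8000e-04 m)² = 1.911e-06 m²
R_strand = ρL/A = (2.77×10^-8)(3360)/(1.911e-06) = 48.69 Ω
R_total = R_strand/N = 48.69/9 = 5.41 Ω

5.41 Ω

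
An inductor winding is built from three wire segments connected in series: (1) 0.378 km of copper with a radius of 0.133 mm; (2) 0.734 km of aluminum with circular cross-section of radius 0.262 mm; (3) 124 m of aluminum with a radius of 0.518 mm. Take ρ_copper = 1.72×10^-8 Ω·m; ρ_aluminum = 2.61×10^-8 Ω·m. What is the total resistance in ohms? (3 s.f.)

210 Ω

Seg 1: A = πr² = π(1.3300e-04 m)² = 5.557e-08 m²
R_1 = (1.72×10^-8)(378)/(5.557e-08) = 117 Ω
Seg 2: A = πr² = π(2.6200e-04 m)² = 2.157e-07 m²
R_2 = (2.61×10^-8)(734)/(2.157e-07) = 88.84 Ω
Seg 3: A = πr² = π(5.1800e-04 m)² = 8.430e-07 m²
R_3 = (2.61×10^-8)(124)/(8.430e-07) = 3.839 Ω
R_total = R_1 + R_2 + R_3 = 210 Ω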